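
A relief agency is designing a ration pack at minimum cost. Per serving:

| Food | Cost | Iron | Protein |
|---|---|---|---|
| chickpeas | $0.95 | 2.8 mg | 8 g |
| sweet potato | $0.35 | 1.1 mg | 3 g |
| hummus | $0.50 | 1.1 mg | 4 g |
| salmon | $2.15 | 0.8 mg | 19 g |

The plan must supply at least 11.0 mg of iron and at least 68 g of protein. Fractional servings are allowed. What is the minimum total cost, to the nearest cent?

$7.78

The cheapest plan sits at a corner of the feasible region — with two constraints it uses at most two foods.
chickpeas only: max(11.0/2.8, 68/8) = 8.5 servings → $8.07.
sweet potato only: max(11.0/1.1, 68/3) = 22.67 servings → $7.93.
hummus only: max(11.0/1.1, 68/4) = 17 servings → $8.50.
salmon only: max(11.0/0.8, 68/19) = 13.75 servings → $29.56.
chickpeas + sweet potato: the both-tight solution has a negative serving — not a feasible corner.
chickpeas + hummus: the both-tight solution has a negative serving — not a feasible corner.
chickpeas + salmon with both tight: 3.303 servings and 2.188 servings → $7.84.
sweet potato + hummus: the both-tight solution has a negative serving — not a feasible corner.
sweet potato + salmon with both tight: 8.357 servings and 2.259 servings → $7.78.
hummus + salmon with both tight: 8.734 servings and 1.74 servings → $8.11.
The minimum over all feasible corners is $7.78.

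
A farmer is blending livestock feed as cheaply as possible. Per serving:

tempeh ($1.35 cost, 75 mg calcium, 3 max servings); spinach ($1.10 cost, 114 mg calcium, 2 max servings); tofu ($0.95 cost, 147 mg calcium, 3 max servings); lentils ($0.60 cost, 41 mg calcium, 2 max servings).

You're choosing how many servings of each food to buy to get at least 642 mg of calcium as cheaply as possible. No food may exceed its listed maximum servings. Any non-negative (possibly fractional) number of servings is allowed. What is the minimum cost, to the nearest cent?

$4.79

Cost per mg of calcium: tofu $0.0065, spinach $0.0096, lentils $0.0146, tempeh $0.0180.
Take 3 servings of tofu: +441.0 mg calcium for $2.85 (total $2.85, still need 201.0 mg).
Take 1.763 servings of spinach: +201.0 mg calcium for $1.94 (total $4.79, still need 0.0 mg).
Greedy by cheapest-per-mg is optimal for a single linear constraint, so the minimum cost is $4.79.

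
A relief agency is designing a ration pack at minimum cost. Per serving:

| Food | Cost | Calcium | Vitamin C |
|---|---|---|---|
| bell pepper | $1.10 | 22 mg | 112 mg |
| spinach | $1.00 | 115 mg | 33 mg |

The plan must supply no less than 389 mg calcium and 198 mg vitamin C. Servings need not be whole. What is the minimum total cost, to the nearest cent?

$4.13

A basic optimal solution has at most two foods positive. Try each food alone and each pair with both targets met exactly.
bell pepper only: max(389/22, 198/112) = 17.68 servings → $19.45.
spinach only: max(389/115, 198/33) = 6 servings → $6.00.
bell pepper + spinach with both tight: 0.8173 servings and 3.226 servings → $4.13.
So the least-cost plan costs $4.13.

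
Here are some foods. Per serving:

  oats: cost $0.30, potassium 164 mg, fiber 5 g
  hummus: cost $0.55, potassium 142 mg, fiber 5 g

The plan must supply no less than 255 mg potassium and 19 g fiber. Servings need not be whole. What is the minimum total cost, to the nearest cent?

For a min-cost LP with two ≥-constraints, a basic feasible solution has at most two positive variables.
oats only: max(255/164, 19/5) = 3.8 servings → $1.14.
hummus only: max(255/142, 19/5) = 3.8 servings → $2.09.
oats + hummus: intersection lies outside the first quadrant.
The minimum over all feasible corners is $1.14.

$1.14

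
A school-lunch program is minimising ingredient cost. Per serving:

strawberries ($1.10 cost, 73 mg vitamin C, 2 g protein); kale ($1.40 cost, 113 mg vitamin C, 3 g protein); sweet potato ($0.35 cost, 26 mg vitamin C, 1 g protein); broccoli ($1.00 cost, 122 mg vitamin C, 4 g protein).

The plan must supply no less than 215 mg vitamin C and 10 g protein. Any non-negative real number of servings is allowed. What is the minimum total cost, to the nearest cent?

An LP optimum is at a vertex; with two nutrient constraints at most two foods are used. Check each candidate.
strawberries only: max(215/73, 10/2) = 5 servings → $5.50.
kale only: max(215/113, 10/3) = 3.333 servings → $4.67.
sweet potato only: max(215/26, 10/1) = 10 servings → $3.50.
broccoli only: max(215/122, 10/4) = 2.5 servings → $2.50.
strawberries + kale: intersection lies outside the first quadrant.
strawberries + sweet potato with both targets exact would need a negative amount; discard.
strawberries + broccoli: the both-tight solution has a negative serving — not a feasible corner.
kale + sweet potato: intersection lies outside the first quadrant.
kale + broccoli: intersection lies outside the first quadrant.
sweet potato + broccoli with both targets exact would need a negative amount; discard.
Cheapest feasible corner: $2.50.

$2.50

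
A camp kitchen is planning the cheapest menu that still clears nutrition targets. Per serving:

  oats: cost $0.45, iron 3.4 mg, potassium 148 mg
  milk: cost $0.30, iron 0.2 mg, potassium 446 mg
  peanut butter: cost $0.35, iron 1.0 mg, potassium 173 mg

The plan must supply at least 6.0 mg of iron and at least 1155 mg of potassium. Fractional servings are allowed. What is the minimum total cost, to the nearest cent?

Check every corner: each single food scaled to meet both minima, and each pair solved so both constraints bind.
oats only: max(6.0/3.4, 1155/148) = 7.804 servings → $3.51.
milk only: max(6.0/0.2, 1155/446) = 30 servings → $9.00.
peanut butter only: max(6.0/1.0, 1155/173) = 6.676 servings → $2.34.
oats + milk with both tight: 1.644 servings and 2.044 servings → $1.35.
oats + peanut butter: intersection lies outside the first quadrant.
milk + peanut butter with both tight: 0.2844 servings and 5.943 servings → $2.17.
So the least-cost plan costs $1.35.

$1.35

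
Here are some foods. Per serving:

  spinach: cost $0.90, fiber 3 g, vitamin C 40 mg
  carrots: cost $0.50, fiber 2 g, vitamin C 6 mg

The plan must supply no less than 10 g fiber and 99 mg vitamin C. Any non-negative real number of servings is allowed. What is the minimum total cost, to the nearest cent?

At the optimum either one food covers both requirements or two foods hit both targets exactly; no other combination can be cheaper.
spinach only: max(10/3, 99/40) = 3.333 servings → $3.00.
carrots only: max(10/2, 99/6) = 16.5 servings → $8.25.
spinach + carrots with both tight: 2.226 servings and 1.661 servings → $2.83.
Cheapest feasible corner: $2.83.

$2.83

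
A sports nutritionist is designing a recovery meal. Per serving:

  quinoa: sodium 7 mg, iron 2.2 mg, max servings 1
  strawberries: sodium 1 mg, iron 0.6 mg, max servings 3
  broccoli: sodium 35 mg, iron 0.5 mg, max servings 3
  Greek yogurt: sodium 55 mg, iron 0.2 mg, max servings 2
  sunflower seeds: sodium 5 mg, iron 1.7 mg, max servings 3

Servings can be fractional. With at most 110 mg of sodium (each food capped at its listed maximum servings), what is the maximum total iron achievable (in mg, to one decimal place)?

Iron per mg sodium: strawberries 0.6, sunflower seeds 0.34, quinoa 0.3143, broccoli 0.01429, Greek yogurt 0.003636.
Take 3 servings of strawberries: uses 3 mg sodium, +1.8 mg iron (running total 1.8 mg).
Take 3 servings of sunflower seeds: uses 15 mg sodium, +5.1 mg iron (running total 6.9 mg).
Take 1 serving of quinoa: uses 7 mg sodium, +2.2 mg iron (running total 9.1 mg).
Take 2.429 servings of broccoli: uses 85 mg sodium, +1.2 mg iron (running total 10.3 mg).
Filling greedily by iron-per-mg sodium is optimal for one linear limit, giving 10.3 mg.

10.3 mg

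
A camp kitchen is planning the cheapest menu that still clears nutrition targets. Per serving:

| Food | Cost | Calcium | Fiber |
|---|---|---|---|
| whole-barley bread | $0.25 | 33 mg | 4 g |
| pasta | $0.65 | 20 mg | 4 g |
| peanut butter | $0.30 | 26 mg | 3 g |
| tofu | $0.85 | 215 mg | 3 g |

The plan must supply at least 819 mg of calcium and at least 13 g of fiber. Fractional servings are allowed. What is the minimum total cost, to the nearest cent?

$3.29

whole-barley bread only: max(819/33, 13/4) = 24.82 servings → $6.20.
pasta only: max(819/20, 13/4) = 40.95 servings → $26.62.
peanut butter only: max(819/26, 13/3) = 31.5 servings → $9.45.
tofu only: max(819/215, 13/3) = 4.333 servings → $3.68.
whole-barley bread + pasta with both targets exact would need a negative amount; discard.
whole-barley bread + peanut butter: intersection lies outside the first quadrant.
whole-barley bread + tofu with both tight: 0.4442 servings and 3.741 servings → $3.29.
pasta + peanut butter: the both-tight solution has a negative serving — not a feasible corner.
pasta + tofu with both tight: 0.4225 servings and 3.77 servings → $3.48.
peanut butter + tofu with both tight: 0.5961 servings and 3.737 servings → $3.36.
The minimum over all feasible corners is $3.29.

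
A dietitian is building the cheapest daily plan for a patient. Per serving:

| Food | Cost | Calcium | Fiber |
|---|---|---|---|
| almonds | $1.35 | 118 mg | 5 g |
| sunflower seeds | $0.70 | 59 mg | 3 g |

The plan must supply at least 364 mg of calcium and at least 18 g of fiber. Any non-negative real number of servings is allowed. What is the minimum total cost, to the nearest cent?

For a min-cost LP with two ≥-constraints, a basic feasible solution has at most two positive variables.
almonds only: max(364/118, 18/5) = 3.6 servings → $4.86.
sunflower seeds only: max(364/59, 18/3) = 6.169 servings → $4.32.
almonds + sunflower seeds with both tight: 0.5085 servings and 5.153 servings → $4.29.
The minimum over all feasible corners is $4.29.

$4.29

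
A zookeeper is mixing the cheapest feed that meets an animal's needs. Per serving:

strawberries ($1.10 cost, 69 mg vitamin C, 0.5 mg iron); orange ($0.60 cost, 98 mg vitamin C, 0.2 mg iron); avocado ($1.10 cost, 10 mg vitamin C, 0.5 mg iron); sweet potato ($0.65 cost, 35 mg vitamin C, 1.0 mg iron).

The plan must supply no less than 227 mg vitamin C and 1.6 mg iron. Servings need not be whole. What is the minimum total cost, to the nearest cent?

At the optimum either one food covers both requirements or two foods hit both targets exactly; no other combination can be cheaper.
strawberries only: max(227/69, 1.6/0.5) = 3.29 servings → $3.62.
orange only: max(227/98, 1.6/0.2) = 8 servings → $4.80.
avocado only: max(227/10, 1.6/0.5) = 22.7 servings → $24.97.
sweet potato only: max(227/35, 1.6/1.0) = 6.486 servings → $4.22.
strawberries + orange with both tight: 3.165 servings and 0.08807 servings → $3.53.
strawberries + avocado: intersection lies outside the first quadrant.
strawberries + sweet potato: the both-tight solution has a negative serving — not a feasible corner.
orange + avocado with both tight: 2.074 servings and 2.37 servings → $3.85.
orange + sweet potato with both tight: 1.879 servings and 1.224 servings → $1.92.
avocado + sweet potato: the both-tight solution has a negative serving — not a feasible corner.
The minimum over all feasible corners is $1.92.

$1.92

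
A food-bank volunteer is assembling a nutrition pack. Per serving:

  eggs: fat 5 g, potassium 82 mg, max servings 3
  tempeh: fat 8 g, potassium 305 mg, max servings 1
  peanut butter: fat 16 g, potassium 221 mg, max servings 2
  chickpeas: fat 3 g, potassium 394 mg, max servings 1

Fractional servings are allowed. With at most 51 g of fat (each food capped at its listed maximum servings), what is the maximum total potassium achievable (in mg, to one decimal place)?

1290.3 mg

Potassium per g fat: chickpeas 131.3, tempeh 38.12, eggs 16.4, peanut butter 13.81.
Take 1 serving of chickpeas: uses 3 g fat, +394.0 mg potassium (running total 394.0 mg).
Take 1 serving of tempeh: uses 8 g fat, +305.0 mg potassium (running total 699.0 mg).
Take 3 servings of eggs: uses 15 g fat, +246.0 mg potassium (running total 945.0 mg).
Take 1.562 servings of peanut butter: uses 25 g fat, +345.3 mg potassium (running total 1290.3 mg).
Greedy by best ratio exhausts the fat allowance optimally: 1290.3 mg.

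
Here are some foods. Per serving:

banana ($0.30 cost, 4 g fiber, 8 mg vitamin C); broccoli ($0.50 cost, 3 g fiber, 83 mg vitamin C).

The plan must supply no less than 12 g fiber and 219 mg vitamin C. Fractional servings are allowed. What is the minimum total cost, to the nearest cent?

$1.60

An LP optimum is at a vertex; with two nutrient constraints at most two foods are used. Check each candidate.
banana only: max(12/4, 219/8) = 27.38 servings → $8.21.
broccoli only: max(12/3, 219/83) = 4 servings → $2.00.
banana + broccoli with both tight: 1.101 servings and 2.532 servings → $1.60.
Cheapest feasible corner: $1.60.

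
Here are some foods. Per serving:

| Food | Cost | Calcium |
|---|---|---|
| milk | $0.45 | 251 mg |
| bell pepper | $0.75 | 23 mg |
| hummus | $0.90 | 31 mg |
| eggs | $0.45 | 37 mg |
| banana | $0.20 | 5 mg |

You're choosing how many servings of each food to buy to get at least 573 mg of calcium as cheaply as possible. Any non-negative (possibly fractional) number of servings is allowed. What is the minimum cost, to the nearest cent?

Cost per mg of calcium: milk $0.0018, eggs $0.0122, hummus $0.0290, bell pepper $0.0326, banana $0.0400.
With no serving limits, use only milk: 573 mg / 251 mg = 2.283 servings × $0.45 = $1.03.

$1.03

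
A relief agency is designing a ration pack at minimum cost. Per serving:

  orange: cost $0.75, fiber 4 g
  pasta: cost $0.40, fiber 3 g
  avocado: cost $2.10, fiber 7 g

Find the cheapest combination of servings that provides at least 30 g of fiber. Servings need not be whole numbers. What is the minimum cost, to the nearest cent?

$4.00

Cost per g of fiber: pasta $0.1333, orange $0.1875, avocado $0.3000.
With no serving limits, use only pasta: 30 g / 3 g = 10 servings × $0.40 = $4.00.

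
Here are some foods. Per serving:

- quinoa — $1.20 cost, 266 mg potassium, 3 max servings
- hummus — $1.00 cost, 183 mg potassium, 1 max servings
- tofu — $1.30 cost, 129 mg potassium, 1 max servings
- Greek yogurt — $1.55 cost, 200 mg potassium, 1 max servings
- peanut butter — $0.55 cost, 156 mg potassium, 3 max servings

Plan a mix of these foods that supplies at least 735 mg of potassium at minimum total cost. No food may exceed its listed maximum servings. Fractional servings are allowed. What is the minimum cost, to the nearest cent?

Cost per mg of potassium: peanut butter $0.0035, quinoa $0.0045, hummus $0.0055, Greek yogurt $0.0077, tofu $0.0101.
Take 3 servings of peanut butter: +468.0 mg potassium for $1.65 (total $1.65, still need 267.0 mg).
Take 1.004 servings of quinoa: +267.0 mg potassium for $1.20 (total $2.85, still need 0.0 mg).
Greedy by cheapest-per-mg is optimal for a single linear constraint, so the minimum cost is $2.85.

$2.85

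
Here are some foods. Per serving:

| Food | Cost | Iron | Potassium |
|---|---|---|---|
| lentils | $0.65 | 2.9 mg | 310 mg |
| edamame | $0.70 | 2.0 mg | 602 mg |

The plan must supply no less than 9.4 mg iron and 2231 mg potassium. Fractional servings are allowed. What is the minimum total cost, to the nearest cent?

The cheapest plan sits at a corner of the feasible region — with two constraints it uses at most two foods.
lentils only: max(9.4/2.9, 2231/310) = 7.197 servings → $4.68.
edamame only: max(9.4/2.0, 2231/602) = 4.7 servings → $3.29.
lentils + edamame with both tight: 1.063 servings and 3.159 servings → $2.90.
The minimum over all feasible corners is $2.90.

$2.90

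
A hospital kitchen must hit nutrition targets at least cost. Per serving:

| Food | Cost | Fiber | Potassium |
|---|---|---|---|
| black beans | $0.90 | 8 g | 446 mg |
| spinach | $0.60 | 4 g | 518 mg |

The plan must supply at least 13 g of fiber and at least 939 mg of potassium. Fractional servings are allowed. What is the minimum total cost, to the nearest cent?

$1.57

Minimising a linear cost over {fiber ≥ 13, potassium ≥ 939, servings ≥ 0} — the optimum is at a vertex, using one or two foods.
black beans only: max(13/8, 939/446) = 2.105 servings → $1.89.
spinach only: max(13/4, 939/518) = 3.25 servings → $1.95.
black beans + spinach with both tight: 1.262 servings and 0.7263 servings → $1.57.
So the least-cost plan costs $1.57.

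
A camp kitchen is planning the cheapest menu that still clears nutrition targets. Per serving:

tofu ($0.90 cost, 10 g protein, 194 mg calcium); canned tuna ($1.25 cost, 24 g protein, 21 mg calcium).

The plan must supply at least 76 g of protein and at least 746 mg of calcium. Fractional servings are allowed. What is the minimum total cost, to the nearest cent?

$5.35

tofu only: max(76/10, 746/194) = 7.6 servings → $6.84.
canned tuna only: max(76/24, 746/21) = 35.52 servings → $44.40.
tofu + canned tuna with both tight: 3.668 servings and 1.638 servings → $5.35.
The minimum over all feasible corners is $5.35.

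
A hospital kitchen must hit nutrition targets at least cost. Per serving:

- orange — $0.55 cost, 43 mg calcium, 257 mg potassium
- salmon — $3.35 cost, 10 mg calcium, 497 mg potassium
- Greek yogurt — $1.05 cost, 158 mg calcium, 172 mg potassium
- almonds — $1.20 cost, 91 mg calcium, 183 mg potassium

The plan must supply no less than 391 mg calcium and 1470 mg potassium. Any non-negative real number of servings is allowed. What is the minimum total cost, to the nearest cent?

A basic optimal solution has at most two foods positive. Try each food alone and each pair with both targets met exactly.
orange only: max(391/43, 1470/257) = 9.093 servings → $5.00.
salmon only: max(391/10, 1470/497) = 39.1 servings → $130.99.
Greek yogurt only: max(391/158, 1470/172) = 8.547 servings → $8.97.
almonds only: max(391/91, 1470/183) = 8.033 servings → $9.64.
orange + salmon: intersection lies outside the first quadrant.
orange + Greek yogurt with both tight: 4.969 servings and 1.122 servings → $3.91.
orange + almonds with both tight: 4.009 servings and 2.402 servings → $5.09.
salmon + Greek yogurt with both tight: 2.148 servings and 2.339 servings → $9.65.
salmon + almonds with both tight: 1.434 servings and 4.139 servings → $9.77.
Greek yogurt + almonds: intersection lies outside the first quadrant.
So the least-cost plan costs $3.91.

$3.91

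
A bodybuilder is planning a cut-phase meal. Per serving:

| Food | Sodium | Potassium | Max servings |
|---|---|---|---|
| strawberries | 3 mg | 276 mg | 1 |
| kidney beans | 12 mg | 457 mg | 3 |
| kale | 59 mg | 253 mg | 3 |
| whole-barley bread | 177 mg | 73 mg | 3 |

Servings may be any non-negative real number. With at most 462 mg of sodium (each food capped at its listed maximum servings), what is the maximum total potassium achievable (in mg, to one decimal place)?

Potassium per mg sodium: strawberries 92, kidney beans 38.08, kale 4.288, whole-barley bread 0.4124.
Take 1 serving of strawberries: uses 3 mg sodium, +276.0 mg potassium (running total 276.0 mg).
Take 3 servings of kidney beans: uses 36 mg sodium, +1371.0 mg potassium (running total 1647.0 mg).
Take 3 servings of kale: uses 177 mg sodium, +759.0 mg potassium (running total 2406.0 mg).
Take 1.39 servings of whole-barley bread: uses 246 mg sodium, +101.5 mg potassium (running total 2507.5 mg).
Filling greedily by potassium-per-mg sodium is optimal for one linear limit, giving 2507.5 mg.

2507.5 mg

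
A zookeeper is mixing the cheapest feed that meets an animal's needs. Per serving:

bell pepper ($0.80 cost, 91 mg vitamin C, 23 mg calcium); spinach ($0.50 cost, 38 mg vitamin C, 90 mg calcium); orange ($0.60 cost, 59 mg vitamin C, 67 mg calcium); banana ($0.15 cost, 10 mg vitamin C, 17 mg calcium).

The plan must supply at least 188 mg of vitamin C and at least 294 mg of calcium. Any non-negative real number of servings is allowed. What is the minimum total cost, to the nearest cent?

$2.11

Minimising a linear cost over {vitamin C ≥ 188, calcium ≥ 294, servings ≥ 0} — the optimum is at a vertex, using one or two foods.
bell pepper only: max(188/91, 294/23) = 12.78 servings → $10.23.
spinach only: max(188/38, 294/90) = 4.947 servings → $2.47.
orange only: max(188/59, 294/67) = 4.388 servings → $2.63.
banana only: max(188/10, 294/17) = 18.8 servings → $2.82.
bell pepper + spinach with both tight: 0.7857 servings and 3.066 servings → $2.16.
bell pepper + orange: intersection lies outside the first quadrant.
bell pepper + banana with both tight: 0.1944 servings and 17.03 servings → $2.71.
spinach + orange with both tight: 1.719 servings and 2.08 servings → $2.11.
spinach + banana with both targets exact would need a negative amount; discard.
orange + banana with both tight: 0.7688 servings and 14.26 servings → $2.60.
Cheapest feasible corner: $2.11.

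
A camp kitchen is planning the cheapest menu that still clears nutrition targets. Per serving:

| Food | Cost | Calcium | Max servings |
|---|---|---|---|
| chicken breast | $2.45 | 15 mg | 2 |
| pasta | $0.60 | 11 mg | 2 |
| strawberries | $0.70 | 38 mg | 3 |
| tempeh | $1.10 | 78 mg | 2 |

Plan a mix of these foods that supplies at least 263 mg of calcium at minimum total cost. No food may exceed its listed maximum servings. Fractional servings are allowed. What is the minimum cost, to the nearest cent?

$4.17

Cost per mg of calcium: tempeh $0.0141, strawberries $0.0184, pasta $0.0545, chicken breast $0.1633.
Take 2 servings of tempeh: +156.0 mg calcium for $2.20 (total $2.20, still need 107.0 mg).
Take 2.816 servings of strawberries: +107.0 mg calcium for $1.97 (total $4.17, still need 0.0 mg).
Greedy by cheapest-per-mg is optimal for a single linear constraint, so the minimum cost is $4.17.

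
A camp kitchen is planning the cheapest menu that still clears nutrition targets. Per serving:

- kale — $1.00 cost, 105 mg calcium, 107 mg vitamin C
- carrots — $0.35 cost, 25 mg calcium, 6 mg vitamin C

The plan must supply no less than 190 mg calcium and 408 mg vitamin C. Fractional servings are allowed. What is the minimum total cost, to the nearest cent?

$3.81

A basic optimal solution has at most two foods positive. Try each food alone and each pair with both targets met exactly.
kale only: max(190/105, 408/107) = 3.813 servings → $3.81.
carrots only: max(190/25, 408/6) = 68 servings → $23.80.
kale + carrots: intersection lies outside the first quadrant.
The minimum over all feasible corners is $3.81.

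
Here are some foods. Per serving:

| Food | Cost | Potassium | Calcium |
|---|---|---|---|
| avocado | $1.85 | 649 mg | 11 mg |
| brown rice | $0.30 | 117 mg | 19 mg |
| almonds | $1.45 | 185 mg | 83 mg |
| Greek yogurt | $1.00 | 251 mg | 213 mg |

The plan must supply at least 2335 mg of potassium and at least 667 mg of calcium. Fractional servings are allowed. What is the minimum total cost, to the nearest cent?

At the optimum either one food covers both requirements or two foods hit both targets exactly; no other combination can be cheaper.
avocado only: max(2335/649, 667/11) = 60.64 servings → $112.18.
brown rice only: max(2335/117, 667/19) = 35.11 servings → $10.53.
almonds only: max(2335/185, 667/83) = 12.62 servings → $18.30.
Greek yogurt only: max(2335/251, 667/213) = 9.303 servings → $9.30.
avocado + brown rice: intersection lies outside the first quadrant.
avocado + almonds with both tight: 1.358 servings and 7.856 servings → $13.90.
avocado + Greek yogurt with both tight: 2.435 servings and 3.006 servings → $7.51.
brown rice + almonds with both tight: 11.36 servings and 5.435 servings → $11.29.
brown rice + Greek yogurt with both tight: 16.37 servings and 1.671 servings → $6.58.
almonds + Greek yogurt: intersection lies outside the first quadrant.
The minimum over all feasible corners is $6.58.

$6.58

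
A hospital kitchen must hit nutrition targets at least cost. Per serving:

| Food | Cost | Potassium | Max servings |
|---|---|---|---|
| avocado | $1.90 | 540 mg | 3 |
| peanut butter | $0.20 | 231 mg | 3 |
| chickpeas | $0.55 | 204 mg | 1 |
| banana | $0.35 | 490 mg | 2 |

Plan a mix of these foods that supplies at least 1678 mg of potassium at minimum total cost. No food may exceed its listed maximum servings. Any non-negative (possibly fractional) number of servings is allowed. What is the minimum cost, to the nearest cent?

$1.31

Cost per mg of potassium: banana $0.0007, peanut butter $0.0009, chickpeas $0.0027, avocado $0.0035.
Take 2 servings of banana: +980.0 mg potassium for $0.70 (total $0.70, still need 698.0 mg).
Take 3 servings of peanut butter: +693.0 mg potassium for $0.60 (total $1.30, still need 5.0 mg).
Take 0.02451 servings of chickpeas: +5.0 mg potassium for $0.01 (total $1.31, still need 0.0 mg).
Greedy by cheapest-per-mg is optimal for a single linear constraint, so the minimum cost is $1.31.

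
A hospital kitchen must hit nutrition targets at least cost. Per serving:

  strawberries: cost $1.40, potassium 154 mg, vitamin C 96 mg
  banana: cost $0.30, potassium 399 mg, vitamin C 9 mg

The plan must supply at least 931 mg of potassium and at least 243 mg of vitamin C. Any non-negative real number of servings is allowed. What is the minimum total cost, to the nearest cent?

$3.78

A basic optimal solution has at most two foods positive. Try each food alone and each pair with both targets met exactly.
strawberries only: max(931/154, 243/96) = 6.045 servings → $8.46.
banana only: max(931/399, 243/9) = 27 servings → $8.10.
strawberries + banana with both tight: 2.399 servings and 1.407 servings → $3.78.
So the least-cost plan costs $3.78.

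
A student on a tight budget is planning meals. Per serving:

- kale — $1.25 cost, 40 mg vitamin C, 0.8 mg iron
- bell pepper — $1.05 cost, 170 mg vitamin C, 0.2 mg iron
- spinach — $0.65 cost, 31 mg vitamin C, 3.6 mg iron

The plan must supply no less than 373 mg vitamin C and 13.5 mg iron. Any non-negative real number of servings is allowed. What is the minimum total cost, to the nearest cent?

For a min-cost LP with two ≥-constraints, a basic feasible solution has at most two positive variables.
kale only: max(373/40, 13.5/0.8) = 16.88 servings → $21.09.
bell pepper only: max(373/170, 13.5/0.2) = 67.5 servings → $70.88.
spinach only: max(373/31, 13.5/3.6) = 12.03 servings → $7.82.
kale + bell pepper: intersection lies outside the first quadrant.
kale + spinach with both tight: 7.754 servings and 2.027 servings → $11.01.
bell pepper + spinach with both tight: 1.526 servings and 3.665 servings → $3.98.
So the least-cost plan costs $3.98.

$3.98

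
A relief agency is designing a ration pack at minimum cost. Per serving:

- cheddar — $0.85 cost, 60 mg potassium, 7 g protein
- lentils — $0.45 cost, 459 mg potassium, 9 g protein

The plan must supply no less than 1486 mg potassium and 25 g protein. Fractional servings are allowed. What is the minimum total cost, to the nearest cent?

$1.46

Check every corner: each single food scaled to meet both minima, and each pair solved so both constraints bind.
cheddar only: max(1486/60, 25/7) = 24.77 servings → $21.05.
lentils only: max(1486/459, 25/9) = 3.237 servings → $1.46.
cheddar + lentils: intersection lies outside the first quadrant.
The minimum over all feasible corners is $1.46.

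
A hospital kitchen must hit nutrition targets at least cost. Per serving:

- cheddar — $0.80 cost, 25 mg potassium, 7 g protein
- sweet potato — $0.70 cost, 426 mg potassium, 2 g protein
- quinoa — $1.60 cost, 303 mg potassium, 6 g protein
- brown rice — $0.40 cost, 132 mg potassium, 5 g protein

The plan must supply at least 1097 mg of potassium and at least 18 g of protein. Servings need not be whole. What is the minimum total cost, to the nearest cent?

An LP optimum is at a vertex; with two nutrient constraints at most two foods are used. Check each candidate.
cheddar only: max(1097/25, 18/7) = 43.88 servings → $35.10.
sweet potato only: max(1097/426, 18/2) = 9 servings → $6.30.
quinoa only: max(1097/303, 18/6) = 3.62 servings → $5.79.
brown rice only: max(1097/132, 18/5) = 8.311 servings → $3.32.
cheddar + sweet potato with both tight: 1.867 servings and 2.466 servings → $3.22.
cheddar + quinoa: intersection lies outside the first quadrant.
cheddar + brown rice: the both-tight solution has a negative serving — not a feasible corner.
sweet potato + quinoa with both tight: 0.5785 servings and 2.807 servings → $4.90.
sweet potato + brown rice with both tight: 1.666 servings and 2.934 servings → $2.34.
quinoa + brown rice: the both-tight solution has a negative serving — not a feasible corner.
So the least-cost plan costs $2.34.

$2.34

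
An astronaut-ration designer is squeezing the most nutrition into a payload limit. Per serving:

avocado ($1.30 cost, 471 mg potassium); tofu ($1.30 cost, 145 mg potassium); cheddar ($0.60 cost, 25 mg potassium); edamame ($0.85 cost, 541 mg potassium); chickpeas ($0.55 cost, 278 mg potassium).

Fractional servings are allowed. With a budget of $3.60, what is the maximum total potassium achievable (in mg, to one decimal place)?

Potassium per dollar: edamame 636.5, chickpeas 505.5, avocado 362.3, tofu 111.5, cheddar 41.67.
With no serving limits, spend the whole cost allowance on edamame: $3.60 / $0.85 × 541 mg = 2291.3 mg.

2291.3 mg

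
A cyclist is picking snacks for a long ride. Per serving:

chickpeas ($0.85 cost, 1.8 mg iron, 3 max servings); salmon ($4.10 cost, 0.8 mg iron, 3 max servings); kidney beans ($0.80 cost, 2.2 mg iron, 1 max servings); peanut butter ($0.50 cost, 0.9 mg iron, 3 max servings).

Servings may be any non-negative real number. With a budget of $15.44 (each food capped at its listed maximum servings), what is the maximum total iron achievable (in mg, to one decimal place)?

Iron per dollar: kidney beans 2.75, chickpeas 2.118, peanut butter 1.8, salmon 0.1951.
Take 1 serving of kidney beans: spends $0.80, +2.2 mg iron (running total 2.2 mg).
Take 3 servings of chickpeas: spends $2.55, +5.4 mg iron (running total 7.6 mg).
Take 3 servings of peanut butter: spends $1.50, +2.7 mg iron (running total 10.3 mg).
Take 2.583 servings of salmon: spends $10.59, +2.1 mg iron (running total 12.4 mg).
Filling greedily by iron-per-dollar is optimal for one linear limit, giving 12.4 mg.

12.4 mg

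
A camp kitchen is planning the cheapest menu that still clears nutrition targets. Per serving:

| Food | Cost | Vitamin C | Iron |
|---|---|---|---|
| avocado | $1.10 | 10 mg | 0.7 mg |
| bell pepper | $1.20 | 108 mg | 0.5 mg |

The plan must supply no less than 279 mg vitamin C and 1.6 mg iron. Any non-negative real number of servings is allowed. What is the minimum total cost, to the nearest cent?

Compare the cost at each extreme point of the feasible region.
avocado only: max(279/10, 1.6/0.7) = 27.9 servings → $30.69.
bell pepper only: max(279/108, 1.6/0.5) = 3.2 servings → $3.84.
avocado + bell pepper with both tight: 0.4717 servings and 2.54 servings → $3.57.
So the least-cost plan costs $3.57.

$3.57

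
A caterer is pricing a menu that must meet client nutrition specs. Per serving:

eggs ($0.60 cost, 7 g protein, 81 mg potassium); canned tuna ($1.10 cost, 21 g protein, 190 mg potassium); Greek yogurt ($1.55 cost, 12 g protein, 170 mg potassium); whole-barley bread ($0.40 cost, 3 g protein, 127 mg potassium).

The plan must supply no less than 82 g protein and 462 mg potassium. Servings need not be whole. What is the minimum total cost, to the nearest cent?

$4.30

This is a tiny linear program; its minimum lies at a vertex of the feasible set. List the vertices and price them.
eggs only: max(82/7, 462/81) = 11.71 servings → $7.03.
canned tuna only: max(82/21, 462/190) = 3.905 servings → $4.30.
Greek yogurt only: max(82/12, 462/170) = 6.833 servings → $10.59.
whole-barley bread only: max(82/3, 462/127) = 27.33 servings → $10.93.
eggs + canned tuna: intersection lies outside the first quadrant.
eggs + Greek yogurt with both targets exact would need a negative amount; discard.
eggs + whole-barley bread: intersection lies outside the first quadrant.
canned tuna + Greek yogurt: intersection lies outside the first quadrant.
canned tuna + whole-barley bread: intersection lies outside the first quadrant.
Greek yogurt + whole-barley bread with both targets exact would need a negative amount; discard.
The minimum over all feasible corners is $4.30.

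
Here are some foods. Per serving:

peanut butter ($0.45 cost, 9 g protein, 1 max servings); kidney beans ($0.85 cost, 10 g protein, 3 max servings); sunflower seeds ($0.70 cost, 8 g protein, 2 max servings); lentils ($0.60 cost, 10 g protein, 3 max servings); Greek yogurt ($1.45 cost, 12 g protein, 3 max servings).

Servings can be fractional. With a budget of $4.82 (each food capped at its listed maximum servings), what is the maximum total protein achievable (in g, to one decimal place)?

69.2 g

Protein per dollar: peanut butter 20, lentils 16.67, kidney beans 11.76, sunflower seeds 11.43, Greek yogurt 8.276.
Take 1 serving of peanut butter: spends $0.45, +9.0 g protein (running total 9.0 g).
Take 3 servings of lentils: spends $1.80, +30.0 g protein (running total 39.0 g).
Take 3 servings of kidney beans: spends $2.55, +30.0 g protein (running total 69.0 g).
Take 0.02857 servings of sunflower seeds: spends $0.02, +0.2 g protein (running total 69.2 g).
Greedy by best ratio exhausts the cost allowance optimally: 69.2 g.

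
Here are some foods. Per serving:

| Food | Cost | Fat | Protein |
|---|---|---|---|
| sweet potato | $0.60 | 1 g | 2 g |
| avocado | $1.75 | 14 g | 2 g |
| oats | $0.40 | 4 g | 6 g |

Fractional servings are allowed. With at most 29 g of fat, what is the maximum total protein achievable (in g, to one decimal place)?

Protein per g fat: sweet potato 2, oats 1.5, avocado 0.1429.
With no serving limits, spend the whole fat allowance on sweet potato: 29 g / 1 g × 2 g = 58.0 g.

58.0 g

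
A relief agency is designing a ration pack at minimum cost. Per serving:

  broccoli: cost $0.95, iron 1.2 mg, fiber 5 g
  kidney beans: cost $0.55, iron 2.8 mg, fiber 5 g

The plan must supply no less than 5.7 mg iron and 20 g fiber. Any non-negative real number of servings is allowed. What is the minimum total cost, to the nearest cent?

$2.20

A basic optimal solution has at most two foods positive. Try each food alone and each pair with both targets met exactly.
broccoli only: max(5.7/1.2, 20/5) = 4.75 servings → $4.51.
kidney beans only: max(5.7/2.8, 20/5) = 4 servings → $2.20.
broccoli + kidney beans with both tight: 3.438 servings and 0.5625 servings → $3.58.
The minimum over all feasible corners is $2.20.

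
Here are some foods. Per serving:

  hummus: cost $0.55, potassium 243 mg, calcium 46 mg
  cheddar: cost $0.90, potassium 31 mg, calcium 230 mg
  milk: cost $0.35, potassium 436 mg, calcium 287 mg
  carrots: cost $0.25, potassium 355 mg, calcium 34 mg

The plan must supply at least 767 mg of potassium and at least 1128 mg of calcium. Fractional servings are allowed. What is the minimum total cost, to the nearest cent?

An LP optimum is at a vertex; with two nutrient constraints at most two foods are used. Check each candidate.
hummus only: max(767/243, 1128/46) = 24.52 servings → $13.49.
cheddar only: max(767/31, 1128/230) = 24.74 servings → $22.27.
milk only: max(767/436, 1128/287) = 3.93 servings → $1.38.
carrots only: max(767/355, 1128/34) = 33.18 servings → $8.29.
hummus + cheddar with both tight: 2.597 servings and 4.385 servings → $5.37.
hummus + milk with both targets exact would need a negative amount; discard.
hummus + carrots: the both-tight solution has a negative serving — not a feasible corner.
cheddar + milk with both tight: 2.973 servings and 1.548 servings → $3.22.
cheddar + carrots with both tight: 4.645 servings and 1.755 servings → $4.62.
milk + carrots: intersection lies outside the first quadrant.
So the least-cost plan costs $1.38.

$1.38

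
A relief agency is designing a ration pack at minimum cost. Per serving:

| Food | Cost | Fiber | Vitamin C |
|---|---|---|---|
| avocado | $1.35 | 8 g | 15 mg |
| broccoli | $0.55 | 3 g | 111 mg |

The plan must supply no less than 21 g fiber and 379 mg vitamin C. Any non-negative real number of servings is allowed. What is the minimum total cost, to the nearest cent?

$3.68

avocado only: max(21/8, 379/15) = 25.27 servings → $34.11.
broccoli only: max(21/3, 379/111) = 7 servings → $3.85.
avocado + broccoli with both tight: 1.416 servings and 3.223 servings → $3.68.
Cheapest feasible corner: $3.68.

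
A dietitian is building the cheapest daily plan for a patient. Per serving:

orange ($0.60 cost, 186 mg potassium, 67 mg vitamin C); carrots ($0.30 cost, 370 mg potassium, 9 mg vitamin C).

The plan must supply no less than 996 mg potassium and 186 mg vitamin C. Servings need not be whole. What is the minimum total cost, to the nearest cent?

$1.97

For a min-cost LP with two ≥-constraints, a basic feasible solution has at most two positive variables.
orange only: max(996/186, 186/67) = 5.355 servings → $3.21.
carrots only: max(996/370, 186/9) = 20.67 servings → $6.20.
orange + carrots with both tight: 2.589 servings and 1.39 servings → $1.97.
Cheapest feasible corner: $1.97.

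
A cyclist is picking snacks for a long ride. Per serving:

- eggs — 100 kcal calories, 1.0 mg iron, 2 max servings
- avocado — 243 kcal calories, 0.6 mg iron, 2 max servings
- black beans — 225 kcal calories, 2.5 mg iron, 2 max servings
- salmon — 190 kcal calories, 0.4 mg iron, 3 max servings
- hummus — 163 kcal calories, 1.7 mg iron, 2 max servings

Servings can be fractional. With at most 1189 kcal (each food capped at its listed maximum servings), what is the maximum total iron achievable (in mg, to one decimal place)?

10.9 mg

Iron per kcal: black beans 0.01111, hummus 0.01043, eggs 0.01, avocado 0.002469, salmon 0.002105.
Take 2 servings of black beans: uses 450 kcal, +5.0 mg iron (running total 5.0 mg).
Take 2 servings of hummus: uses 326 kcal, +3.4 mg iron (running total 8.4 mg).
Take 2 servings of eggs: uses 200 kcal, +2.0 mg iron (running total 10.4 mg).
Take 0.8765 servings of avocado: uses 213 kcal, +0.5 mg iron (running total 10.9 mg).
Greedy by best ratio exhausts the calories allowance optimally: 10.9 mg.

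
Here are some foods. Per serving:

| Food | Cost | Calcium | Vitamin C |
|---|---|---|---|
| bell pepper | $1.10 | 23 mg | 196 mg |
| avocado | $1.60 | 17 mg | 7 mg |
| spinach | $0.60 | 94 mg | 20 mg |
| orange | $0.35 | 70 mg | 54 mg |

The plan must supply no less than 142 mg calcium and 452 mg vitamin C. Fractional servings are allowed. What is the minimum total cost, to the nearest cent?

$2.60

Minimising a linear cost over {calcium ≥ 142, vitamin C ≥ 452, servings ≥ 0} — the optimum is at a vertex, using one or two foods.
bell pepper only: max(142/23, 452/196) = 6.174 servings → $6.79.
avocado only: max(142/17, 452/7) = 64.57 servings → $103.31.
spinach only: max(142/94, 452/20) = 22.6 servings → $13.56.
orange only: max(142/70, 452/54) = 8.37 servings → $2.93.
bell pepper + avocado with both tight: 2.11 servings and 5.499 servings → $11.12.
bell pepper + spinach with both tight: 2.207 servings and 0.9706 servings → $3.01.
bell pepper + orange with both tight: 1.921 servings and 1.397 servings → $2.60.
avocado + spinach with both targets exact would need a negative amount; discard.
avocado + orange with both targets exact would need a negative amount; discard.
spinach + orange: the both-tight solution has a negative serving — not a feasible corner.
So the least-cost plan costs $2.60.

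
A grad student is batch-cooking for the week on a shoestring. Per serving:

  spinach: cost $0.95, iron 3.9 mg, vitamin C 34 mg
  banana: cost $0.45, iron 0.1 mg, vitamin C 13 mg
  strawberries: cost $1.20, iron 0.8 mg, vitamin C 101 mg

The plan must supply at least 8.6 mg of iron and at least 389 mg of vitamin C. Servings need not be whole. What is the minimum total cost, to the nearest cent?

Check every corner: each single food scaled to meet both minima, and each pair solved so both constraints bind.
spinach only: max(8.6/3.9, 389/34) = 11.44 servings → $10.87.
banana only: max(8.6/0.1, 389/13) = 86 servings → $38.70.
strawberries only: max(8.6/0.8, 389/101) = 10.75 servings → $12.90.
spinach + banana with both tight: 1.541 servings and 25.89 servings → $13.12.
spinach + strawberries with both tight: 1.52 servings and 3.34 servings → $5.45.
banana + strawberries: intersection lies outside the first quadrant.
Cheapest feasible corner: $5.45.

$5.45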